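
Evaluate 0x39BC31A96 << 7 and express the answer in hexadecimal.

0x1CDE18D4B00

7 bits is not a whole number of base-16 digits; in binary: 1110011011110000110001101010010110 << 7 = 11100110111100001100011010100101100000000.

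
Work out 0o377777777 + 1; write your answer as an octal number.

0o400000000

The trailing 8 digits are 7 (max in base 8), so adding 1 cascades: they roll to 0 and the next digit up increments.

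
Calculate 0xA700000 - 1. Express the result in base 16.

0xA6FFFFF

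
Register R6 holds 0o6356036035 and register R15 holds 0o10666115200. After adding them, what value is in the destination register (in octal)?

0o17244153235

Add column by column in base 8, right to left:
  5+0 = 5
  3+0 = 3
  0+2 = 2
  6+5 = 3 carry 1
  3+1+1 = 5
  0+1 = 1
  6+6 = 4 carry 1
  5+6+1 = 4 carry 1
  3+6+1 = 2 carry 1
  6+0+1 = 7
  0+1 = 1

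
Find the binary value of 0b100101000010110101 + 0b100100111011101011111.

0b101001100100000010100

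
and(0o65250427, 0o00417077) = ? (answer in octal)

0o00010027

AND each oct digit independently (no carries):
  6&0=0, 5&0=0, 2&4=0, 5&1=1, 0&7=0, 4&0=0, 2&7=2, 7&7=7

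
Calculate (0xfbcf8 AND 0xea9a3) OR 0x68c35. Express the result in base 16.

0xeacb5

0xfbcf8 AND 0xea9a3 = 0xea8a0.
Then OR with 0x68c35.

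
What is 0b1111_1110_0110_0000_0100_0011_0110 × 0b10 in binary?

0b11111110011000000100001101100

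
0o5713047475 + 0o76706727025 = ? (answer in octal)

0o104621776522

Add column by column in base 8, right to left:
  5+5 = 2 carry 1
  7+2+1 = 2 carry 1
  4+0+1 = 5
  7+7 = 6 carry 1
  4+2+1 = 7
  0+7 = 7
  3+6 = 1 carry 1
  1+0+1 = 2
  7+7 = 6 carry 1
  5+6+1 = 4 carry 1
  0+7+1 = 0 carry 1
  final carry 1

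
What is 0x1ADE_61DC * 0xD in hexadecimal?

Multiply each base-16 digit by 13, carrying:
  C×13 = 156 → write C carry 9
  D×13+9 = 178 → write 2 carry 11
  1×13+11 = 24 → write 8 carry 1
  6×13+1 = 79 → write F carry 4
  E×13+4 = 186 → write A carry 11
  D×13+11 = 180 → write 4 carry 11
  A×13+11 = 141 → write D carry 8
  1×13+8 = 21 → write 5 carry 1
  remaining carry: 1

0x15D4AF82C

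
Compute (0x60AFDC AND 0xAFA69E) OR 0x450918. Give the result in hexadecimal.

0x60AFDC AND 0xAFA69E = 0x20A69C.
Then OR with 0x450918.

0x65AF9C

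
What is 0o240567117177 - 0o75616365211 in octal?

0o142750531766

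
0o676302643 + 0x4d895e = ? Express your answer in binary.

0o676302643 = 0b110111110011000010110100011 in binary.
0x4d895e = 0b10011011000100101011110 in binary.
Add column by column in base 2, right to left:
  1+0 = 1
  1+1 = 0 carry 1
  0+1+1 = 0 carry 1
  0+1+1 = 0 carry 1
  0+1+1 = 0 carry 1
  1+0+1 = 0 carry 1
  0+1+1 = 0 carry 1
  1+0+1 = 0 carry 1
  1+1+1 = 1 carry 1
  0+0+1 = 1
  1+0 = 1
  0+1 = 1
  0+0 = 0
  0+0 = 0
  0+0 = 0
  1+1 = 0 carry 1
  1+1+1 = 1 carry 1
  0+0+1 = 1
  0+1 = 1
  1+1 = 0 carry 1
  1+0+1 = 0 carry 1
  1+0+1 = 0 carry 1
  1+1+1 = 1 carry 1
  1+0+1 = 0 carry 1
  0+0+1 = 1
  1+0 = 1
  1+0 = 1

0b111010001110000111100000001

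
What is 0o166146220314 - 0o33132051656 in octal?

0o133014146436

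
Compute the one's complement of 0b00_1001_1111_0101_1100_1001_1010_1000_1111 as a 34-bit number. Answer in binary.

0b1101100000101000110110010101110000

Invert each bit: 0010011111010111001001101010001111 → 1101100000101000110110010101110000.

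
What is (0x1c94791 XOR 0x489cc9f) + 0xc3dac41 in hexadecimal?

0x117e374f

First 0x1c94791 XOR 0x489cc9f = 0x5408b0e.
Add column by column in base 16, right to left:
  e+1 = f
  0+4 = 4
  b+c = 7 carry 1
  8+a+1 = 3 carry 1
  0+d+1 = e
  4+3 = 7
  5+c = 1 carry 1
  final carry 1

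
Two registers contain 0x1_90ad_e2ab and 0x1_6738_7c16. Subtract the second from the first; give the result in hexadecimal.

0x29756695

Subtract column by column in base 16:
  b-6 → 5
  a-1 → 9
  2-c → 6 (borrow)
  e-7-1 → 6
  d-8 → 5
  a-3 → 7
  0-7 → 9 (borrow)
  9-6-1 → 2
  1-1 → 0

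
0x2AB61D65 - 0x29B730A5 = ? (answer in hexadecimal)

0xFEECC0

Subtract column by column in base 16:
  5-5 → 0
  6-A → C (borrow)
  D-0-1 → C
  1-3 → E (borrow)
  6-7-1 → E (borrow)
  B-B-1 → F (borrow)
  A-9-1 → 0
  2-2 → 0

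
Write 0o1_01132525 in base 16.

Each octal digit is 3 bits: 1=001 0=000 1=001 1=001 3=011 2=010 5=101 2=010 5=101.
Group the bits into nibbles: 0001 0000 0100 1011 0101 0101 0101 → 104B555.

0x104B555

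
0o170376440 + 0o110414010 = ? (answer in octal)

0o301012450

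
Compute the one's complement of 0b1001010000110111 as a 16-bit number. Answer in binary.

0b0110101111001000

Invert each bit: 1001010000110111 → 0110101111001000.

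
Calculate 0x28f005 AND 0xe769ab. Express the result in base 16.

0x206001

AND each hex digit independently (no carries):
  2&e=2, 8&7=0, f&6=6, 0&9=0, 0&a=0, 5&b=1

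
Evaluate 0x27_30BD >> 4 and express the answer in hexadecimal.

0x2730B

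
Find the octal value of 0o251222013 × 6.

Multiply each base-8 digit by 6, carrying:
  3×6 = 18 → write 2 carry 2
  1×6+2 = 8 → write 0 carry 1
  0×6+1 = 1 → write 1
  2×6 = 12 → write 4 carry 1
  2×6+1 = 13 → write 5 carry 1
  2×6+1 = 13 → write 5 carry 1
  1×6+1 = 7 → write 7
  5×6 = 30 → write 6 carry 3
  2×6+3 = 15 → write 7 carry 1
  remaining carry: 1

0o1767554102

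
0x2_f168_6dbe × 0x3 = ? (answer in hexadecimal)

0x8d439493a

Multiply each base-16 digit by 3, carrying:
  e×3 = 42 → write a carry 2
  b×3+2 = 35 → write 3 carry 2
  d×3+2 = 41 → write 9 carry 2
  6×3+2 = 20 → write 4 carry 1
  8×3+1 = 25 → write 9 carry 1
  6×3+1 = 19 → write 3 carry 1
  1×3+1 = 4 → write 4
  f×3 = 45 → write d carry 2
  2×3+2 = 8 → write 8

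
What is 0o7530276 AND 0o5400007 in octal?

AND each oct digit independently (no carries):
  7&5=5, 5&4=4, 3&0=0, 0&0=0, 2&0=0, 7&0=0, 6&7=6

0o5400006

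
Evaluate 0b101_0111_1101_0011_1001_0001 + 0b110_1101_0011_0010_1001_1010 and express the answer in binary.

Add column by column in base 2, right to left:
  1+0 = 1
  0+1 = 1
  0+0 = 0
  0+1 = 1
  1+1 = 0 carry 1
  0+0+1 = 1
  0+0 = 0
  1+1 = 0 carry 1
  1+0+1 = 0 carry 1
  1+1+1 = 1 carry 1
  0+0+1 = 1
  0+0 = 0
  1+1 = 0 carry 1
  0+1+1 = 0 carry 1
  1+0+1 = 0 carry 1
  1+0+1 = 0 carry 1
  1+1+1 = 1 carry 1
  1+0+1 = 0 carry 1
  1+1+1 = 1 carry 1
  0+1+1 = 0 carry 1
  1+0+1 = 0 carry 1
  0+1+1 = 0 carry 1
  1+1+1 = 1 carry 1
  final carry 1

0b110001010000011000101011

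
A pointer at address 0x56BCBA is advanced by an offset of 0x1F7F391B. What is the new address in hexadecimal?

Add column by column in base 16, right to left:
  A+B = 5 carry 1
  B+1+1 = D
  C+9 = 5 carry 1
  B+3+1 = F
  6+F = 5 carry 1
  5+7+1 = D
  0+F = F
  0+1 = 1

0x1FD5F5D5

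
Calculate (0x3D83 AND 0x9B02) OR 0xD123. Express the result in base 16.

0x3D83 AND 0x9B02 = 0x1902.
Then OR with 0xD123.

0xD923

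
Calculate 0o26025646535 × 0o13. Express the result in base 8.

Multiply each base-8 digit by 11, carrying:
  5×11 = 55 → write 7 carry 6
  3×11+6 = 39 → write 7 carry 4
  5×11+4 = 59 → write 3 carry 7
  6×11+7 = 73 → write 1 carry 9
  4×11+9 = 53 → write 5 carry 6
  6×11+6 = 72 → write 0 carry 9
  5×11+9 = 64 → write 0 carry 8
  2×11+8 = 30 → write 6 carry 3
  0×11+3 = 3 → write 3
  6×11 = 66 → write 2 carry 8
  2×11+8 = 30 → write 6 carry 3
  remaining carry: 3

0o362360051377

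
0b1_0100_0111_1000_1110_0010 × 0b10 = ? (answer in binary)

Multiply each base-2 digit by 2, carrying:
  0×2 = 0 → write 0
  1×2 = 2 → write 0 carry 1
  0×2+1 = 1 → write 1
  0×2 = 0 → write 0
  0×2 = 0 → write 0
  1×2 = 2 → write 0 carry 1
  1×2+1 = 3 → write 1 carry 1
  1×2+1 = 3 → write 1 carry 1
  0×2+1 = 1 → write 1
  0×2 = 0 → write 0
  0×2 = 0 → write 0
  1×2 = 2 → write 0 carry 1
  1×2+1 = 3 → write 1 carry 1
  1×2+1 = 3 → write 1 carry 1
  1×2+1 = 3 → write 1 carry 1
  0×2+1 = 1 → write 1
  0×2 = 0 → write 0
  0×2 = 0 → write 0
  1×2 = 2 → write 0 carry 1
  0×2+1 = 1 → write 1
  1×2 = 2 → write 0 carry 1
  remaining carry: 1

0b1010001111000111000100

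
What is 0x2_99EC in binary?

0b101001100111101100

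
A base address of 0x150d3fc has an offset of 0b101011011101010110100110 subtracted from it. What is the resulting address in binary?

0x150d3fc = 0b1010100001101001111111100 in binary.
Subtract column by column in base 2:
  0-0 → 0
  0-1 → 1 (borrow)
  1-1-1 → 1 (borrow)
  1-0-1 → 0
  1-0 → 1
  1-1 → 0
  1-0 → 1
  1-1 → 0
  1-1 → 0
  1-0 → 1
  0-1 → 1 (borrow)
  0-0-1 → 1 (borrow)
  1-1-1 → 1 (borrow)
  0-0-1 → 1 (borrow)
  1-1-1 → 1 (borrow)
  1-1-1 → 1 (borrow)
  0-1-1 → 0 (borrow)
  0-0-1 → 1 (borrow)
  0-1-1 → 0 (borrow)
  0-1-1 → 0 (borrow)
  1-0-1 → 0
  0-1 → 1 (borrow)
  1-0-1 → 0
  0-1 → 1 (borrow)
  1-0-1 → 0

0b101000101111111001010110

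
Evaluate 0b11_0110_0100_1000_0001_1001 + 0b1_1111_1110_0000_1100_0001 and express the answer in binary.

0b10101100010100011011010

Add column by column in base 2, right to left:
  1+1 = 0 carry 1
  0+0+1 = 1
  0+0 = 0
  1+0 = 1
  1+0 = 1
  0+0 = 0
  0+1 = 1
  0+1 = 1
  0+0 = 0
  0+0 = 0
  0+0 = 0
  1+0 = 1
  0+0 = 0
  0+1 = 1
  1+1 = 0 carry 1
  0+1+1 = 0 carry 1
  0+1+1 = 0 carry 1
  1+1+1 = 1 carry 1
  1+1+1 = 1 carry 1
  0+1+1 = 0 carry 1
  1+1+1 = 1 carry 1
  1+0+1 = 0 carry 1
  final carry 1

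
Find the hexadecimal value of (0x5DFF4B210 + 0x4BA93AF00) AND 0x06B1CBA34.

0xA082010

Add column by column in base 16, right to left:
  0+0 = 0
  1+0 = 1
  2+F = 1 carry 1
  B+A+1 = 6 carry 1
  4+3+1 = 8
  F+9 = 8 carry 1
  F+A+1 = A carry 1
  D+B+1 = 9 carry 1
  5+4+1 = A
Sum = 0xA9A886110; now AND with 0x06B1CBA34:
  A&0=0, 9&6=0, A&B=A, 8&1=0, 8&C=8, 6&B=2, 1&A=0, 1&3=1, 0&4=0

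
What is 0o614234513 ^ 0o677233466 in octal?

XOR each oct digit independently (no carries):
  6^6=0, 1^7=6, 4^7=3, 2^2=0, 3^3=0, 4^3=7, 5^4=1, 1^6=7, 3^6=5

0o063007175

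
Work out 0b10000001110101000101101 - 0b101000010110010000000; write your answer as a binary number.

Subtract column by column in base 2:
  1-0 → 1
  0-0 → 0
  1-0 → 1
  1-0 → 1
  0-0 → 0
  1-0 → 1
  0-0 → 0
  0-1 → 1 (borrow)
  0-0-1 → 1 (borrow)
  1-0-1 → 0
  0-1 → 1 (borrow)
  1-1-1 → 1 (borrow)
  0-0-1 → 1 (borrow)
  1-1-1 → 1 (borrow)
  1-0-1 → 0
  1-0 → 1
  0-0 → 0
  0-0 → 0
  0-1 → 1 (borrow)
  0-0-1 → 1 (borrow)
  0-1-1 → 0 (borrow)
  0-0-1 → 1 (borrow)
  1-0-1 → 0

0b1011001011110110101101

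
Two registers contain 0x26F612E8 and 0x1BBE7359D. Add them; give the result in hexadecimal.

0x1E2DD4885

Add column by column in base 16, right to left:
  8+D = 5 carry 1
  E+9+1 = 8 carry 1
  2+5+1 = 8
  1+3 = 4
  6+7 = D
  F+E = D carry 1
  6+B+1 = 2 carry 1
  2+B+1 = E
  0+1 = 1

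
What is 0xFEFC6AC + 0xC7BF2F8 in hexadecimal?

0x1C6BB9A4

Add column by column in base 16, right to left:
  C+8 = 4 carry 1
  A+F+1 = A carry 1
  6+2+1 = 9
  C+F = B carry 1
  F+B+1 = B carry 1
  E+7+1 = 6 carry 1
  F+C+1 = C carry 1
  final carry 1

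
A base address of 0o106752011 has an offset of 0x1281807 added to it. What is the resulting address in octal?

0o220766020

0x1281807 = 0o112014007 in octal.
Add column by column in base 8, right to left:
  1+7 = 0 carry 1
  1+0+1 = 2
  0+0 = 0
  2+4 = 6
  5+1 = 6
  7+0 = 7
  6+2 = 0 carry 1
  0+1+1 = 2
  1+1 = 2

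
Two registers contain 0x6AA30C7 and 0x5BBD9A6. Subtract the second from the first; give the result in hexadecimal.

Subtract column by column in base 16:
  7-6 → 1
  C-A → 2
  0-9 → 7 (borrow)
  3-D-1 → 5 (borrow)
  A-B-1 → E (borrow)
  A-B-1 → E (borrow)
  6-5-1 → 0

0xEE5721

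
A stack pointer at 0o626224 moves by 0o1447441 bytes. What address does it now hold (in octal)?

Add column by column in base 8, right to left:
  4+1 = 5
  2+4 = 6
  2+4 = 6
  6+7 = 5 carry 1
  2+4+1 = 7
  6+4 = 2 carry 1
  0+1+1 = 2

0o2275665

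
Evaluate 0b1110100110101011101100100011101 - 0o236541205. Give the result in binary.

0o236541205 = 0b10011110101100001010000101 in binary.
Subtract column by column in base 2:
  1-1 → 0
  0-0 → 0
  1-1 → 0
  1-0 → 1
  1-0 → 1
  0-0 → 0
  0-0 → 0
  0-1 → 1 (borrow)
  1-0-1 → 0
  0-1 → 1 (borrow)
  0-0-1 → 1 (borrow)
  1-0-1 → 0
  1-0 → 1
  0-0 → 0
  1-1 → 0
  1-1 → 0
  1-0 → 1
  0-1 → 1 (borrow)
  1-0-1 → 0
  0-1 → 1 (borrow)
  1-1-1 → 1 (borrow)
  0-1-1 → 0 (borrow)
  1-1-1 → 1 (borrow)
  1-0-1 → 0
  0-0 → 0
  0-1 → 1 (borrow)
  1-0-1 → 0
  0-0 → 0
  1-0 → 1
  1-0 → 1
  1-0 → 1

0b1110010010110110001011010011000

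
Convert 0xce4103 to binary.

0b110011100100000100000011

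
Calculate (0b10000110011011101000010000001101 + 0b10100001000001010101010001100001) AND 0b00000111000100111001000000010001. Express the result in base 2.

Add column by column in base 2, right to left:
  1+1 = 0 carry 1
  0+0+1 = 1
  1+0 = 1
  1+0 = 1
  0+0 = 0
  0+1 = 1
  0+1 = 1
  0+0 = 0
  0+0 = 0
  0+0 = 0
  1+1 = 0 carry 1
  0+0+1 = 1
  0+1 = 1
  0+0 = 0
  0+1 = 1
  1+0 = 1
  0+1 = 1
  1+0 = 1
  1+1 = 0 carry 1
  1+0+1 = 0 carry 1
  0+0+1 = 1
  1+0 = 1
  1+0 = 1
  0+0 = 0
  0+1 = 1
  1+0 = 1
  1+0 = 1
  0+0 = 0
  0+0 = 0
  0+1 = 1
  0+0 = 0
  1+1 = 0 carry 1
  final carry 1
Sum = 0b100100111011100111101100001101110; now AND with 0b00000111000100111001000000010001:
  100100111011100111101100001101110
& 000000111000100111001000000010001
= 000000111000100111001000000000000

0b111000100111001000000000000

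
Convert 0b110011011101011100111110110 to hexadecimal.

Group the bits into nibbles: 0110 0110 1110 1011 1001 1111 0110 → 66EB9F6.

0x66EB9F6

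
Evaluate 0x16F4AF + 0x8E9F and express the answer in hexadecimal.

0x17834E

Add column by column in base 16, right to left:
  F+F = E carry 1
  A+9+1 = 4 carry 1
  4+E+1 = 3 carry 1
  F+8+1 = 8 carry 1
  6+0+1 = 7
  1+0 = 1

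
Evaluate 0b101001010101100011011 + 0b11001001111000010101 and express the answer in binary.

0b1000010100100100110000

Add column by column in base 2, right to left:
  1+1 = 0 carry 1
  1+0+1 = 0 carry 1
  0+1+1 = 0 carry 1
  1+0+1 = 0 carry 1
  1+1+1 = 1 carry 1
  0+0+1 = 1
  0+0 = 0
  0+0 = 0
  1+0 = 1
  1+1 = 0 carry 1
  0+1+1 = 0 carry 1
  1+1+1 = 1 carry 1
  0+1+1 = 0 carry 1
  1+0+1 = 0 carry 1
  0+0+1 = 1
  1+1 = 0 carry 1
  0+0+1 = 1
  0+0 = 0
  1+1 = 0 carry 1
  0+1+1 = 0 carry 1
  1+0+1 = 0 carry 1
  final carry 1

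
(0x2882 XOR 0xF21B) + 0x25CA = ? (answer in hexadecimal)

First 0x2882 XOR 0xF21B = 0xDA99.
Add column by column in base 16, right to left:
  9+A = 3 carry 1
  9+C+1 = 6 carry 1
  A+5+1 = 0 carry 1
  D+2+1 = 0 carry 1
  final carry 1

0x10063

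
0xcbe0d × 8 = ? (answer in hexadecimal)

Multiply each base-16 digit by 8, carrying:
  d×8 = 104 → write 8 carry 6
  0×8+6 = 6 → write 6
  e×8 = 112 → write 0 carry 7
  b×8+7 = 95 → write f carry 5
  c×8+5 = 101 → write 5 carry 6
  remaining carry: 6

0x65f068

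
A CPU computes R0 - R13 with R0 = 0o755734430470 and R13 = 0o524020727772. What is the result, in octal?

Subtract column by column in base 8:
  0-2 → 6 (borrow)
  7-7-1 → 7 (borrow)
  4-7-1 → 4 (borrow)
  0-7-1 → 0 (borrow)
  3-2-1 → 0
  4-7 → 5 (borrow)
  4-0-1 → 3
  3-2 → 1
  7-0 → 7
  5-4 → 1
  5-2 → 3
  7-5 → 2

0o231713500476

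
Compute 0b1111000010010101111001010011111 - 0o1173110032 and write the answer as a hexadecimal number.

0b1111000010010101111001010011111 = 0x784AF29F in hexadecimal.
0o1173110032 = 0x9EC901A in hexadecimal.
Subtract column by column in base 16:
  F-A → 5
  9-1 → 8
  2-0 → 2
  F-9 → 6
  A-C → E (borrow)
  4-E-1 → 5 (borrow)
  8-9-1 → E (borrow)
  7-0-1 → 6

0x6E5E6285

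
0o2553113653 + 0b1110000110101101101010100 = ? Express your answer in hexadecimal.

0x176FF2FF

0o2553113653 = 0x15AC97AB in hexadecimal.
0b1110000110101101101010100 = 0x1C35B54 in hexadecimal.
Add column by column in base 16, right to left:
  B+4 = F
  A+5 = F
  7+B = 2 carry 1
  9+5+1 = F
  C+3 = F
  A+C = 6 carry 1
  5+1+1 = 7
  1+0 = 1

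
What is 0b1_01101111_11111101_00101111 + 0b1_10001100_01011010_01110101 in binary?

0b10111111000101011110100100

Add column by column in base 2, right to left:
  1+1 = 0 carry 1
  1+0+1 = 0 carry 1
  1+1+1 = 1 carry 1
  1+0+1 = 0 carry 1
  0+1+1 = 0 carry 1
  1+1+1 = 1 carry 1
  0+1+1 = 0 carry 1
  0+0+1 = 1
  1+0 = 1
  0+1 = 1
  1+0 = 1
  1+1 = 0 carry 1
  1+1+1 = 1 carry 1
  1+0+1 = 0 carry 1
  1+1+1 = 1 carry 1
  1+0+1 = 0 carry 1
  1+0+1 = 0 carry 1
  1+0+1 = 0 carry 1
  1+1+1 = 1 carry 1
  1+1+1 = 1 carry 1
  0+0+1 = 1
  1+0 = 1
  1+0 = 1
  0+1 = 1
  1+1 = 0 carry 1
  final carry 1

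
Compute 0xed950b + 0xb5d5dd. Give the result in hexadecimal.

0x1a36ae8

Add column by column in base 16, right to left:
  b+d = 8 carry 1
  0+d+1 = e
  5+5 = a
  9+d = 6 carry 1
  d+5+1 = 3 carry 1
  e+b+1 = a carry 1
  final carry 1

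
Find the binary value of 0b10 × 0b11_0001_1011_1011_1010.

0b1100011011101110100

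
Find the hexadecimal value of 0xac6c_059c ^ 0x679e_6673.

XOR each hex digit independently (no carries):
  a^6=c, c^7=b, 6^9=f, c^e=2, 0^6=6, 5^6=3, 9^7=e, c^3=f

0xcbf263ef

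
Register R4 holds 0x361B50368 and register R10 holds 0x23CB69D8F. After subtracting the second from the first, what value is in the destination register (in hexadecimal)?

Subtract column by column in base 16:
  8-F → 9 (borrow)
  6-8-1 → D (borrow)
  3-D-1 → 5 (borrow)
  0-9-1 → 6 (borrow)
  5-6-1 → E (borrow)
  B-B-1 → F (borrow)
  1-C-1 → 4 (borrow)
  6-3-1 → 2
  3-2 → 1

0x124FE65D9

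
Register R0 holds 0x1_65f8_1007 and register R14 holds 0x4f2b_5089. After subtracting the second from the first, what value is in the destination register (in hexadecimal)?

0x116ccbf7e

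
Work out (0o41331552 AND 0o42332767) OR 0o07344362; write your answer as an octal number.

0o47374762

0o41331552 AND 0o42332767 = 0o40330542.
Then OR with 0o07344362.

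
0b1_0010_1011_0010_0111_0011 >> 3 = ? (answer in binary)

0b100101011001001110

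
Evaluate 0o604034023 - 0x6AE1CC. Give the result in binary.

0o604034023 = 0b110000100000011100000010011 in binary.
0x6AE1CC = 0b11010101110000111001100 in binary.
Subtract column by column in base 2:
  1-0 → 1
  1-0 → 1
  0-1 → 1 (borrow)
  0-1-1 → 0 (borrow)
  1-0-1 → 0
  0-0 → 0
  0-1 → 1 (borrow)
  0-1-1 → 0 (borrow)
  0-1-1 → 0 (borrow)
  0-0-1 → 1 (borrow)
  0-0-1 → 1 (borrow)
  1-0-1 → 0
  1-0 → 1
  1-1 → 0
  0-1 → 1 (borrow)
  0-1-1 → 0 (borrow)
  0-0-1 → 1 (borrow)
  0-1-1 → 0 (borrow)
  0-0-1 → 1 (borrow)
  0-1-1 → 0 (borrow)
  1-0-1 → 0
  0-1 → 1 (borrow)
  0-1-1 → 0 (borrow)
  0-0-1 → 1 (borrow)
  0-0-1 → 1 (borrow)
  1-0-1 → 0
  1-0 → 1

0b101101001010101011001000111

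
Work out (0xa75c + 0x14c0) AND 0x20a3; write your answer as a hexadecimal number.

0x2000

Add column by column in base 16, right to left:
  c+0 = c
  5+c = 1 carry 1
  7+4+1 = c
  a+1 = b
Sum = 0xbc1c; now AND with 0x20a3:
  b&2=2, c&0=0, 1&a=0, c&3=0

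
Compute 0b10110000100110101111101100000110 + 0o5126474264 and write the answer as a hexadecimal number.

0xD9F573BA

0b10110000100110101111101100000110 = 0xB09AFB06 in hexadecimal.
0o5126474264 = 0x295A78B4 in hexadecimal.
Add column by column in base 16, right to left:
  6+4 = A
  0+B = B
  B+8 = 3 carry 1
  F+7+1 = 7 carry 1
  A+A+1 = 5 carry 1
  9+5+1 = F
  0+9 = 9
  B+2 = D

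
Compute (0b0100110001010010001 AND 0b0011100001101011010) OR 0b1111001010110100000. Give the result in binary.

0b0100110001010010001 AND 0b0011100001101011010 = 0b0000100001000010000.
Then OR with 0b1111001010110100000.

0b1111101011110110000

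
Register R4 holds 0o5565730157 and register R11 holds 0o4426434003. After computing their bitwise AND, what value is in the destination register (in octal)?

AND each oct digit independently (no carries):
  5&4=4, 5&4=4, 6&2=2, 5&6=4, 7&4=4, 3&3=3, 0&4=0, 1&0=0, 5&0=0, 7&3=3

0o4424430003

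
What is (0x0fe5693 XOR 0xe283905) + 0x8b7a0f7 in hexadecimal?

0x178e108d

First 0x0fe5693 XOR 0xe283905 = 0xed66f96.
Add column by column in base 16, right to left:
  6+7 = d
  9+f = 8 carry 1
  f+0+1 = 0 carry 1
  6+a+1 = 1 carry 1
  6+7+1 = e
  d+b = 8 carry 1
  e+8+1 = 7 carry 1
  final carry 1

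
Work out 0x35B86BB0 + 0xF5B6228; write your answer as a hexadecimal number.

0x4513CDD8

Add column by column in base 16, right to left:
  0+8 = 8
  B+2 = D
  B+2 = D
  6+6 = C
  8+B = 3 carry 1
  B+5+1 = 1 carry 1
  5+F+1 = 5 carry 1
  3+0+1 = 4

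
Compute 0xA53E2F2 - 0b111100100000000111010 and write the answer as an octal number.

0xA53E2F2 = 0o1224761362 in octal.
0b111100100000000111010 = 0o7440072 in octal.
Subtract column by column in base 8:
  2-2 → 0
  6-7 → 7 (borrow)
  3-0-1 → 2
  1-0 → 1
  6-4 → 2
  7-4 → 3
  4-7 → 5 (borrow)
  2-0-1 → 1
  2-0 → 2
  1-0 → 1

0o1215321270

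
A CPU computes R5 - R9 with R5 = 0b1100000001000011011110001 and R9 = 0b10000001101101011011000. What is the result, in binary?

0b1001111111010110000011001

Subtract column by column in base 2:
  1-0 → 1
  0-0 → 0
  0-0 → 0
  0-1 → 1 (borrow)
  1-1-1 → 1 (borrow)
  1-0-1 → 0
  1-1 → 0
  1-1 → 0
  0-0 → 0
  1-1 → 0
  1-0 → 1
  0-1 → 1 (borrow)
  0-1-1 → 0 (borrow)
  0-0-1 → 1 (borrow)
  0-1-1 → 0 (borrow)
  1-1-1 → 1 (borrow)
  0-0-1 → 1 (borrow)
  0-0-1 → 1 (borrow)
  0-0-1 → 1 (borrow)
  0-0-1 → 1 (borrow)
  0-0-1 → 1 (borrow)
  0-0-1 → 1 (borrow)
  0-1-1 → 0 (borrow)
  1-0-1 → 0
  1-0 → 1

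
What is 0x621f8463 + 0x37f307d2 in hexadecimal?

0x9a128c35

Add column by column in base 16, right to left:
  3+2 = 5
  6+d = 3 carry 1
  4+7+1 = c
  8+0 = 8
  f+3 = 2 carry 1
  1+f+1 = 1 carry 1
  2+7+1 = a
  6+3 = 9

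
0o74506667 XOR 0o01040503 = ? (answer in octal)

0o75546364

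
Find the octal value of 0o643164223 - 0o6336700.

Subtract column by column in base 8:
  3-0 → 3
  2-0 → 2
  2-7 → 3 (borrow)
  4-6-1 → 5 (borrow)
  6-3-1 → 2
  1-3 → 6 (borrow)
  3-6-1 → 4 (borrow)
  4-0-1 → 3
  6-0 → 6

0o634625323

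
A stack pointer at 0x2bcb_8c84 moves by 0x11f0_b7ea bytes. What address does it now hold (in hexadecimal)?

Add column by column in base 16, right to left:
  4+a = e
  8+e = 6 carry 1
  c+7+1 = 4 carry 1
  8+b+1 = 4 carry 1
  b+0+1 = c
  c+f = b carry 1
  b+1+1 = d
  2+1 = 3

0x3dbc446e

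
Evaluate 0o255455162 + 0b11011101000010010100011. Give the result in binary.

0o255455162 = 0b10101101100101101001110010 in binary.
Add column by column in base 2, right to left:
  0+1 = 1
  1+1 = 0 carry 1
  0+0+1 = 1
  0+0 = 0
  1+0 = 1
  1+1 = 0 carry 1
  1+0+1 = 0 carry 1
  0+1+1 = 0 carry 1
  0+0+1 = 1
  1+0 = 1
  0+1 = 1
  1+0 = 1
  1+0 = 1
  0+0 = 0
  1+0 = 1
  0+1 = 1
  0+0 = 0
  1+1 = 0 carry 1
  1+1+1 = 1 carry 1
  0+1+1 = 0 carry 1
  1+0+1 = 0 carry 1
  1+1+1 = 1 carry 1
  0+1+1 = 0 carry 1
  1+0+1 = 0 carry 1
  0+0+1 = 1
  1+0 = 1

0b11001001001101111100010101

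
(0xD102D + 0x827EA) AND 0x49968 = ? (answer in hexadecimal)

0x41800

Add column by column in base 16, right to left:
  D+A = 7 carry 1
  2+E+1 = 1 carry 1
  0+7+1 = 8
  1+2 = 3
  D+8 = 5 carry 1
  final carry 1
Sum = 0x153817; now AND with 0x49968:
  1&0=0, 5&4=4, 3&9=1, 8&9=8, 1&6=0, 7&8=0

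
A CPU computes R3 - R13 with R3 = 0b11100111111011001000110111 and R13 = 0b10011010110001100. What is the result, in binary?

0b11100111100111110010101011

Subtract column by column in base 2:
  1-0 → 1
  1-0 → 1
  1-1 → 0
  0-1 → 1 (borrow)
  1-0-1 → 0
  1-0 → 1
  0-0 → 0
  0-1 → 1 (borrow)
  0-1-1 → 0 (borrow)
  1-0-1 → 0
  0-1 → 1 (borrow)
  0-0-1 → 1 (borrow)
  1-1-1 → 1 (borrow)
  1-1-1 → 1 (borrow)
  0-0-1 → 1 (borrow)
  1-0-1 → 0
  1-1 → 0
  1-0 → 1
  1-0 → 1
  1-0 → 1
  1-0 → 1
  0-0 → 0
  0-0 → 0
  1-0 → 1
  1-0 → 1
  1-0 → 1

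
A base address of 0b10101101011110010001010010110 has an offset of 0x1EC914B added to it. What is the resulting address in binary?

0b10111100110111011001111100001

0x1EC914B = 0b1111011001001000101001011 in binary.
Add column by column in base 2, right to left:
  0+1 = 1
  1+1 = 0 carry 1
  1+0+1 = 0 carry 1
  0+1+1 = 0 carry 1
  1+0+1 = 0 carry 1
  0+0+1 = 1
  0+1 = 1
  1+0 = 1
  0+1 = 1
  1+0 = 1
  0+0 = 0
  0+0 = 0
  0+1 = 1
  1+0 = 1
  0+0 = 0
  0+1 = 1
  1+0 = 1
  1+0 = 1
  1+1 = 0 carry 1
  1+1+1 = 1 carry 1
  0+0+1 = 1
  1+1 = 0 carry 1
  0+1+1 = 0 carry 1
  1+1+1 = 1 carry 1
  1+1+1 = 1 carry 1
  0+0+1 = 1
  1+0 = 1
  0+0 = 0
  1+0 = 1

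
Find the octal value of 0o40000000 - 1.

The trailing 7 digits are 0, so subtracting 1 borrows through: they become 7 and the next digit up decrements.

0o37777777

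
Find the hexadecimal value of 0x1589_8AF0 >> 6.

0x56262B

6 bits is not a whole number of base-16 digits; in binary: 10101100010011000101011110000 >> 6 = 10101100010011000101011.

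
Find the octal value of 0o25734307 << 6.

0o2573430700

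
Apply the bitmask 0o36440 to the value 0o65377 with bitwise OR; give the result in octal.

0o77777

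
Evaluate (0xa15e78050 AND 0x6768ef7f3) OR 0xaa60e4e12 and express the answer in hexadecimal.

0xab68ece52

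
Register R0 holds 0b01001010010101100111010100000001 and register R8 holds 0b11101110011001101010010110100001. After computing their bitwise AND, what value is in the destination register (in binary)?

AND bit by bit (1 only where both bits are 1):
  01001010010101100111010100000001
& 11101110011001101010010110100001
= 01001010010001100010010100000001

0b01001010010001100010010100000001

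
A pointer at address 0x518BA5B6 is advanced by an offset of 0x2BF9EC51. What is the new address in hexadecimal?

Add column by column in base 16, right to left:
  6+1 = 7
  B+5 = 0 carry 1
  5+C+1 = 2 carry 1
  A+E+1 = 9 carry 1
  B+9+1 = 5 carry 1
  8+F+1 = 8 carry 1
  1+B+1 = D
  5+2 = 7

0x7D859207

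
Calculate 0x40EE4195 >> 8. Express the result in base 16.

Shifting right by 8 bits = 2 hex digits: drop the last 2.

0x40EE41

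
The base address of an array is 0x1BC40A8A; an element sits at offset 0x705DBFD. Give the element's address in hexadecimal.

Add column by column in base 16, right to left:
  A+D = 7 carry 1
  8+F+1 = 8 carry 1
  A+B+1 = 6 carry 1
  0+D+1 = E
  4+5 = 9
  C+0 = C
  B+7 = 2 carry 1
  1+0+1 = 2

0x22C9E687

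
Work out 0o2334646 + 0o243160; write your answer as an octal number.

0o2600026

Add column by column in base 8, right to left:
  6+0 = 6
  4+6 = 2 carry 1
  6+1+1 = 0 carry 1
  4+3+1 = 0 carry 1
  3+4+1 = 0 carry 1
  3+2+1 = 6
  2+0 = 2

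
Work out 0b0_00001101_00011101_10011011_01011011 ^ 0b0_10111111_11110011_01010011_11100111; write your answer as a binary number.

0b010110010111011101100100010111100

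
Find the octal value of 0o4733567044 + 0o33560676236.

0o40514465302

Add column by column in base 8, right to left:
  4+6 = 2 carry 1
  4+3+1 = 0 carry 1
  0+2+1 = 3
  7+6 = 5 carry 1
  6+7+1 = 6 carry 1
  5+6+1 = 4 carry 1
  3+0+1 = 4
  3+6 = 1 carry 1
  7+5+1 = 5 carry 1
  4+3+1 = 0 carry 1
  0+3+1 = 4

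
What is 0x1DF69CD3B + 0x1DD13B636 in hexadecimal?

0x3BC7D8371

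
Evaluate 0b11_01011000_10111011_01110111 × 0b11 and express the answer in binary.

Multiply each base-2 digit by 3, carrying:
  1×3 = 3 → write 1 carry 1
  1×3+1 = 4 → write 0 carry 2
  1×3+2 = 5 → write 1 carry 2
  0×3+2 = 2 → write 0 carry 1
  1×3+1 = 4 → write 0 carry 2
  1×3+2 = 5 → write 1 carry 2
  1×3+2 = 5 → write 1 carry 2
  0×3+2 = 2 → write 0 carry 1
  1×3+1 = 4 → write 0 carry 2
  1×3+2 = 5 → write 1 carry 2
  0×3+2 = 2 → write 0 carry 1
  1×3+1 = 4 → write 0 carry 2
  1×3+2 = 5 → write 1 carry 2
  1×3+2 = 5 → write 1 carry 2
  0×3+2 = 2 → write 0 carry 1
  1×3+1 = 4 → write 0 carry 2
  0×3+2 = 2 → write 0 carry 1
  0×3+1 = 1 → write 1
  0×3 = 0 → write 0
  1×3 = 3 → write 1 carry 1
  1×3+1 = 4 → write 0 carry 2
  0×3+2 = 2 → write 0 carry 1
  1×3+1 = 4 → write 0 carry 2
  0×3+2 = 2 → write 0 carry 1
  1×3+1 = 4 → write 0 carry 2
  1×3+2 = 5 → write 1 carry 2
  remaining carry: 10

0b1010000010100011001001100101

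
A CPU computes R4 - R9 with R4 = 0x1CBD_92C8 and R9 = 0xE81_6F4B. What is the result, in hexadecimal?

Subtract column by column in base 16:
  8-B → D (borrow)
  C-4-1 → 7
  2-F → 3 (borrow)
  9-6-1 → 2
  D-1 → C
  B-8 → 3
  C-E → E (borrow)
  1-0-1 → 0

0xE3C237D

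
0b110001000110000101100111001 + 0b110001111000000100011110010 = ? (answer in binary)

Add column by column in base 2, right to left:
  1+0 = 1
  0+1 = 1
  0+0 = 0
  1+0 = 1
  1+1 = 0 carry 1
  1+1+1 = 1 carry 1
  0+1+1 = 0 carry 1
  0+1+1 = 0 carry 1
  1+0+1 = 0 carry 1
  1+0+1 = 0 carry 1
  0+0+1 = 1
  1+1 = 0 carry 1
  0+0+1 = 1
  0+0 = 0
  0+0 = 0
  0+0 = 0
  1+0 = 1
  1+0 = 1
  0+1 = 1
  0+1 = 1
  0+1 = 1
  1+1 = 0 carry 1
  0+0+1 = 1
  0+0 = 0
  0+0 = 0
  1+1 = 0 carry 1
  1+1+1 = 1 carry 1
  final carry 1

0b1100010111110001010000101011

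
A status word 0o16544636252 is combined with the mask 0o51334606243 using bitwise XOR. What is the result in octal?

XOR each oct digit independently (no carries):
  1^5=4, 6^1=7, 5^3=6, 4^3=7, 4^4=0, 6^6=0, 3^0=3, 6^6=0, 2^2=0, 5^4=1, 2^3=1

0o47670030011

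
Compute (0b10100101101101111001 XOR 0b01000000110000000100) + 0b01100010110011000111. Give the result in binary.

0b101001000010001000100

First 0b10100101101101111001 XOR 0b01000000110000000100 = 0b11100101011101111101.
Add column by column in base 2, right to left:
  1+1 = 0 carry 1
  0+1+1 = 0 carry 1
  1+1+1 = 1 carry 1
  1+0+1 = 0 carry 1
  1+0+1 = 0 carry 1
  1+0+1 = 0 carry 1
  1+1+1 = 1 carry 1
  0+1+1 = 0 carry 1
  1+0+1 = 0 carry 1
  1+0+1 = 0 carry 1
  1+1+1 = 1 carry 1
  0+1+1 = 0 carry 1
  1+0+1 = 0 carry 1
  0+1+1 = 0 carry 1
  1+0+1 = 0 carry 1
  0+0+1 = 1
  0+0 = 0
  1+1 = 0 carry 1
  1+1+1 = 1 carry 1
  1+0+1 = 0 carry 1
  final carry 1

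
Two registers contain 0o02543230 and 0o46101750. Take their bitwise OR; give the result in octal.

OR each oct digit independently (no carries):
  0|4=4, 2|6=6, 5|1=5, 4|0=4, 3|1=3, 2|7=7, 3|5=7, 0|0=0

0o46543770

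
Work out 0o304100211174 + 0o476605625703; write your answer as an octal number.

0o1002706037077

Add column by column in base 8, right to left:
  4+3 = 7
  7+0 = 7
  1+7 = 0 carry 1
  1+5+1 = 7
  1+2 = 3
  2+6 = 0 carry 1
  0+5+1 = 6
  0+0 = 0
  1+6 = 7
  4+6 = 2 carry 1
  0+7+1 = 0 carry 1
  3+4+1 = 0 carry 1
  final carry 1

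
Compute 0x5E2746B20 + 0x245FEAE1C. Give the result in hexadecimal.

Add column by column in base 16, right to left:
  0+C = C
  2+1 = 3
  B+E = 9 carry 1
  6+A+1 = 1 carry 1
  4+E+1 = 3 carry 1
  7+F+1 = 7 carry 1
  2+5+1 = 8
  E+4 = 2 carry 1
  5+2+1 = 8

0x82873193C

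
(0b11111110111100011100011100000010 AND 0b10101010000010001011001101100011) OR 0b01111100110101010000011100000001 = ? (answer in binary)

0b11111110111100011100011100000010 AND 0b10101010000010001011001101100011 = 0b10101010000000001000001100000010.
Then OR with 0b01111100110101010000011100000001.

0b11111110110101011000011100000011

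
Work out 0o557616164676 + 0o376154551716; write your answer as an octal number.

0o1155772736614

Add column by column in base 8, right to left:
  6+6 = 4 carry 1
  7+1+1 = 1 carry 1
  6+7+1 = 6 carry 1
  4+1+1 = 6
  6+5 = 3 carry 1
  1+5+1 = 7
  6+4 = 2 carry 1
  1+5+1 = 7
  6+1 = 7
  7+6 = 5 carry 1
  5+7+1 = 5 carry 1
  5+3+1 = 1 carry 1
  final carry 1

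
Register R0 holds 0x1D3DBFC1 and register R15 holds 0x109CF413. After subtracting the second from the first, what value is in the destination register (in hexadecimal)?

Subtract column by column in base 16:
  1-3 → E (borrow)
  C-1-1 → A
  F-4 → B
  B-F → C (borrow)
  D-C-1 → 0
  3-9 → A (borrow)
  D-0-1 → C
  1-1 → 0

0xCA0CBAE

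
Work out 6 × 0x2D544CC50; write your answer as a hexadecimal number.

0x10FF9CC9E0

Multiply each base-16 digit by 6, carrying:
  0×6 = 0 → write 0
  5×6 = 30 → write E carry 1
  C×6+1 = 73 → write 9 carry 4
  C×6+4 = 76 → write C carry 4
  4×6+4 = 28 → write C carry 1
  4×6+1 = 25 → write 9 carry 1
  5×6+1 = 31 → write F carry 1
  D×6+1 = 79 → write F carry 4
  2×6+4 = 16 → write 0 carry 1
  remaining carry: 1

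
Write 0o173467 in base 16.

0xF737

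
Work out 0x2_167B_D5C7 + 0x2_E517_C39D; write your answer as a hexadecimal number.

0x4FB939964

Add column by column in base 16, right to left:
  7+D = 4 carry 1
  C+9+1 = 6 carry 1
  5+3+1 = 9
  D+C = 9 carry 1
  B+7+1 = 3 carry 1
  7+1+1 = 9
  6+5 = B
  1+E = F
  2+2 = 4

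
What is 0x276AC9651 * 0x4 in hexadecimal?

0x9DAB25944

Multiply each base-16 digit by 4, carrying:
  1×4 = 4 → write 4
  5×4 = 20 → write 4 carry 1
  6×4+1 = 25 → write 9 carry 1
  9×4+1 = 37 → write 5 carry 2
  C×4+2 = 50 → write 2 carry 3
  A×4+3 = 43 → write B carry 2
  6×4+2 = 26 → write A carry 1
  7×4+1 = 29 → write D carry 1
  2×4+1 = 9 → write 9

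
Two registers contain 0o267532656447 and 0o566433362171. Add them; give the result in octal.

Add column by column in base 8, right to left:
  7+1 = 0 carry 1
  4+7+1 = 4 carry 1
  4+1+1 = 6
  6+2 = 0 carry 1
  5+6+1 = 4 carry 1
  6+3+1 = 2 carry 1
  2+3+1 = 6
  3+3 = 6
  5+4 = 1 carry 1
  7+6+1 = 6 carry 1
  6+6+1 = 5 carry 1
  2+5+1 = 0 carry 1
  final carry 1

0o1056166240640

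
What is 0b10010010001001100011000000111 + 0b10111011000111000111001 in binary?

Add column by column in base 2, right to left:
  1+1 = 0 carry 1
  1+0+1 = 0 carry 1
  1+0+1 = 0 carry 1
  0+1+1 = 0 carry 1
  0+1+1 = 0 carry 1
  0+1+1 = 0 carry 1
  0+0+1 = 1
  0+0 = 0
  0+0 = 0
  1+1 = 0 carry 1
  1+1+1 = 1 carry 1
  0+1+1 = 0 carry 1
  0+0+1 = 1
  0+0 = 0
  1+0 = 1
  1+1 = 0 carry 1
  0+1+1 = 0 carry 1
  0+0+1 = 1
  1+1 = 0 carry 1
  0+1+1 = 0 carry 1
  0+1+1 = 0 carry 1
  0+0+1 = 1
  1+1 = 0 carry 1
  0+0+1 = 1
  0+0 = 0
  1+0 = 1
  0+0 = 0
  0+0 = 0
  1+0 = 1

0b10010101000100101010001000000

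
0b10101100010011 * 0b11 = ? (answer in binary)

Multiply each base-2 digit by 3, carrying:
  1×3 = 3 → write 1 carry 1
  1×3+1 = 4 → write 0 carry 2
  0×3+2 = 2 → write 0 carry 1
  0×3+1 = 1 → write 1
  1×3 = 3 → write 1 carry 1
  0×3+1 = 1 → write 1
  0×3 = 0 → write 0
  0×3 = 0 → write 0
  1×3 = 3 → write 1 carry 1
  1×3+1 = 4 → write 0 carry 2
  0×3+2 = 2 → write 0 carry 1
  1×3+1 = 4 → write 0 carry 2
  0×3+2 = 2 → write 0 carry 1
  1×3+1 = 4 → write 0 carry 2
  remaining carry: 10

0b1000000100111001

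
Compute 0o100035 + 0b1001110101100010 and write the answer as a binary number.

0b10001110101111111

0o100035 = 0b1000000000011101 in binary.
Add column by column in base 2, right to left:
  1+0 = 1
  0+1 = 1
  1+0 = 1
  1+0 = 1
  1+0 = 1
  0+1 = 1
  0+1 = 1
  0+0 = 0
  0+1 = 1
  0+0 = 0
  0+1 = 1
  0+1 = 1
  0+1 = 1
  0+0 = 0
  0+0 = 0
  1+1 = 0 carry 1
  final carry 1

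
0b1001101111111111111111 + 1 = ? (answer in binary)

The trailing 16 digits are 1 (max in base 2), so adding 1 cascades: they roll to 0 and the next digit up increments.

0b1001110000000000000000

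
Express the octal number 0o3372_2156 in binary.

Each octal digit is 3 bits: 3=011 3=011 7=111 2=010 2=010 1=001 5=101 6=110.

0b11011111010010001101110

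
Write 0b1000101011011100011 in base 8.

0o1053343

Group the bits in threes: 001 000 101 011 011 100 011 → 1053343.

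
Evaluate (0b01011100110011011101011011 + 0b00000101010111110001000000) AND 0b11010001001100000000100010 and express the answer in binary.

0b1000000001000000000000010

Add column by column in base 2, right to left:
  1+0 = 1
  1+0 = 1
  0+0 = 0
  1+0 = 1
  1+0 = 1
  0+0 = 0
  1+1 = 0 carry 1
  0+0+1 = 1
  1+0 = 1
  1+0 = 1
  1+1 = 0 carry 1
  0+1+1 = 0 carry 1
  1+1+1 = 1 carry 1
  1+1+1 = 1 carry 1
  0+1+1 = 0 carry 1
  0+0+1 = 1
  1+1 = 0 carry 1
  1+0+1 = 0 carry 1
  0+1+1 = 0 carry 1
  0+0+1 = 1
  1+1 = 0 carry 1
  1+0+1 = 0 carry 1
  1+0+1 = 0 carry 1
  0+0+1 = 1
  1+0 = 1
Sum = 0b1100010001011001110011011; now AND with 0b11010001001100000000100010:
  01100010001011001110011011
& 11010001001100000000100010
= 01000000001000000000000010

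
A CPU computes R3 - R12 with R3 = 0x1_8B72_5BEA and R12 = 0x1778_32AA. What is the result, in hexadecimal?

0x173FA2940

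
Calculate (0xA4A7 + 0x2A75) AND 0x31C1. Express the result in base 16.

Add column by column in base 16, right to left:
  7+5 = C
  A+7 = 1 carry 1
  4+A+1 = F
  A+2 = C
Sum = 0xCF1C; now AND with 0x31C1:
  C&3=0, F&1=1, 1&C=0, C&1=0

0x100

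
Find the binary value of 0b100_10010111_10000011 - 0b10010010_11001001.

0b1000000010010111010

Subtract column by column in base 2:
  1-1 → 0
  1-0 → 1
  0-0 → 0
  0-1 → 1 (borrow)
  0-0-1 → 1 (borrow)
  0-0-1 → 1 (borrow)
  0-1-1 → 0 (borrow)
  1-1-1 → 1 (borrow)
  1-0-1 → 0
  1-1 → 0
  1-0 → 1
  0-0 → 0
  1-1 → 0
  0-0 → 0
  0-0 → 0
  1-1 → 0
  0-0 → 0
  0-0 → 0
  1-0 → 1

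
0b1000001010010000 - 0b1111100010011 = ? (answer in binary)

0b110001101111101

Subtract column by column in base 2:
  0-1 → 1 (borrow)
  0-1-1 → 0 (borrow)
  0-0-1 → 1 (borrow)
  0-0-1 → 1 (borrow)
  1-1-1 → 1 (borrow)
  0-0-1 → 1 (borrow)
  0-0-1 → 1 (borrow)
  1-0-1 → 0
  0-1 → 1 (borrow)
  1-1-1 → 1 (borrow)
  0-1-1 → 0 (borrow)
  0-1-1 → 0 (borrow)
  0-1-1 → 0 (borrow)
  0-0-1 → 1 (borrow)
  0-0-1 → 1 (borrow)
  1-0-1 → 0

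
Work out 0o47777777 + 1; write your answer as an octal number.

0o50000000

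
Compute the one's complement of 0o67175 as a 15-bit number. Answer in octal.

Each oct digit d becomes 7−d:
  6→1, 7→0, 1→6, 7→0, 5→2

0o10602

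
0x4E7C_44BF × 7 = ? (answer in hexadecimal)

0x22565E139

Multiply each base-16 digit by 7, carrying:
  F×7 = 105 → write 9 carry 6
  B×7+6 = 83 → write 3 carry 5
  4×7+5 = 33 → write 1 carry 2
  4×7+2 = 30 → write E carry 1
  C×7+1 = 85 → write 5 carry 5
  7×7+5 = 54 → write 6 carry 3
  E×7+3 = 101 → write 5 carry 6
  4×7+6 = 34 → write 2 carry 2
  remaining carry: 2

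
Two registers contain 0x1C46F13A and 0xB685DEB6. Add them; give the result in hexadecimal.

0xD2CCCFF0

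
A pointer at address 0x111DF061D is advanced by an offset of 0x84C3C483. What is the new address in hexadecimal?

0x196A2CAA0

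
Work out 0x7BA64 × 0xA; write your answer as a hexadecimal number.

Multiply each base-16 digit by 10, carrying:
  4×10 = 40 → write 8 carry 2
  6×10+2 = 62 → write E carry 3
  A×10+3 = 103 → write 7 carry 6
  B×10+6 = 116 → write 4 carry 7
  7×10+7 = 77 → write D carry 4
  remaining carry: 4

0x4D47E8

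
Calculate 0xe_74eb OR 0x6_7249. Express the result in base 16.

0xe76eb

OR each hex digit independently (no carries):
  e|6=e, 7|7=7, 4|2=6, e|4=e, b|9=b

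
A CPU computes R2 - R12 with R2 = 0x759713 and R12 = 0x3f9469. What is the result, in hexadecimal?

Subtract column by column in base 16:
  3-9 → a (borrow)
  1-6-1 → a (borrow)
  7-4-1 → 2
  9-9 → 0
  5-f → 6 (borrow)
  7-3-1 → 3

0x3602aa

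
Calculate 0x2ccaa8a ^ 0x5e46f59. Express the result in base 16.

XOR each hex digit independently (no carries):
  2^5=7, c^e=2, c^4=8, a^6=c, a^f=5, 8^5=d, a^9=3

0x728c5d3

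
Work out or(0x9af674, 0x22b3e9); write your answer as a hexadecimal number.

0xbaf7fd

OR each hex digit independently (no carries):
  9|2=b, a|2=a, f|b=f, 6|3=7, 7|e=f, 4|9=d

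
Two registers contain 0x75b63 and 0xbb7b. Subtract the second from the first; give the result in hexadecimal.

0x69fe8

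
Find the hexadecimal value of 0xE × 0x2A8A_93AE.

Multiply each base-16 digit by 14, carrying:
  E×14 = 196 → write 4 carry 12
  A×14+12 = 152 → write 8 carry 9
  3×14+9 = 51 → write 3 carry 3
  9×14+3 = 129 → write 1 carry 8
  A×14+8 = 148 → write 4 carry 9
  8×14+9 = 121 → write 9 carry 7
  A×14+7 = 147 → write 3 carry 9
  2×14+9 = 37 → write 5 carry 2
  remaining carry: 2

0x253941384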